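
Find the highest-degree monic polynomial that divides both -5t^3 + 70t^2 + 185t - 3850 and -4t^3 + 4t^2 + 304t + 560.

t^2 - 3t - 70

Apply the Euclidean algorithm:
  -5t^3 + 70t^2 + 185t - 3850 = (5/4)(-4t^3 + 4t^2 + 304t + 560) + (65t^2 - 195t - 4550)
  -4t^3 + 4t^2 + 304t + 560 = (-(4/65)t - 8/65)(65t^2 - 195t - 4550) + (0)
Last nonzero remainder: 65t^2 - 195t - 4550. Dividing through by 65 gives the monic gcd t^2 - 3t - 70.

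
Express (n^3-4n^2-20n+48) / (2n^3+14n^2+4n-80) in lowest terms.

Repeated division with remainder:
  n^3-4n^2-20n+48 = (1/2)(2n^3+14n^2+4n-80) + (-11n^2-22n+88)
  2n^3+14n^2+4n-80 = (-(2/11)n-10/11)(-11n^2-22n+88) + (0)
Last nonzero remainder: -11n^2-22n+88. Dividing through by -11 gives the monic gcd n^2+2n-8.
Cancel n^2+2n-8 from numerator and denominator to get the reduced form.

(n-6)/(2n+10)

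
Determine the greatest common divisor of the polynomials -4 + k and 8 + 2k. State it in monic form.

1

Repeated division with remainder:
  k - 4 = (1/2)(2k + 8) + (-8)
  2k + 8 = (-(1/4)k - 1)(-8) + (0)
The last nonzero remainder is the constant -8, so the polynomials are coprime and gcd = 1.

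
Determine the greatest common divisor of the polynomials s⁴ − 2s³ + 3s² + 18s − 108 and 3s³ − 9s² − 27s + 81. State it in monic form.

Repeated division with remainder:
  s⁴ − 2s³ + 3s² + 18s − 108 = ((1/3)s + 1/3)(3s³ − 9s² − 27s + 81) + (15s² − 135)
  3s³ − 9s² − 27s + 81 = ((1/5)s − 3/5)(15s² − 135) + (0)
Last nonzero remainder: 15s² − 135. Dividing through by 15 gives the monic gcd s² − 9.

s² − 9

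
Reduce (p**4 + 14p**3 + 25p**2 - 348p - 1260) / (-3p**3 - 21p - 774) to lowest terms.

Repeated division with remainder:
  p**4 + 14p**3 + 25p**2 - 348p - 1260 = (-(1/3)p - 14/3)(-3p**3 - 21p - 774) + (18p**2 - 704p - 4872)
  -3p**3 - 21p - 774 = (-(1/6)p - 176/27)(18p**2 - 704p - 4872) + (-(146395/27)p - 292790/9)
  18p**2 - 704p - 4872 = (-(486/146395)p + 21924/146395)(-(146395/27)p - 292790/9) + (0)
Last nonzero remainder: -(146395/27)p - 292790/9. Dividing through by -146395/27 gives the monic gcd p + 6.
Cancel p + 6 from numerator and denominator to get the reduced form.

(-p**3 - 8p**2 + 23p + 210)/(3p**2 - 18p + 129)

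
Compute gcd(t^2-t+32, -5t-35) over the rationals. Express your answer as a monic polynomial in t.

1

By polynomial division,
  t^2-t+32 = (-(1/5)t+8/5)(-5t-35) + (88)
  -5t-35 = (-(5/88)t-35/88)(88) + (0)
The last nonzero remainder is the constant 88, so the polynomials are coprime and gcd = 1.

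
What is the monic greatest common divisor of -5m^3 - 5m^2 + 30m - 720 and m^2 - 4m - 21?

Repeated division with remainder:
  -5m^3 - 5m^2 + 30m - 720 = (-5m - 25)(m^2 - 4m - 21) + (-175m - 1245)
  m^2 - 4m - 21 = (-(1/175)m + 389/6125)(-175m - 1245) + (71136/1225)
  -175m - 1245 = (-(214375/71136)m - 508375/23712)(71136/1225) + (0)
The last nonzero remainder is the constant 71136/1225, so the polynomials are coprime and gcd = 1.

1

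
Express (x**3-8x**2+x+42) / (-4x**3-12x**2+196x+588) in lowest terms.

(-x**2+x+6)/(4x**2+40x+84)

Repeated division with remainder:
  x**3-8x**2+x+42 = (-1/4)(-4x**3-12x**2+196x+588) + (-11x**2+50x+189)
  -4x**3-12x**2+196x+588 = ((4/11)x+332/121)(-11x**2+50x+189) + (-(1200/121)x+8400/121)
  -11x**2+50x+189 = ((1331/1200)x+1089/400)(-(1200/121)x+8400/121) + (0)
Last nonzero remainder: -(1200/121)x+8400/121. Dividing through by -1200/121 gives the monic gcd x-7.
Cancel x-7 from numerator and denominator to get the reduced form.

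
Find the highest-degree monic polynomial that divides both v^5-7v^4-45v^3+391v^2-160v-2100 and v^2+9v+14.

Apply the Euclidean algorithm:
  v^5-7v^4-45v^3+391v^2-160v-2100 = (v^3-16v^2+85v-150)(v^2+9v+14) + (0)
The last nonzero remainder v^2+9v+14 is already monic.

v^2+9v+14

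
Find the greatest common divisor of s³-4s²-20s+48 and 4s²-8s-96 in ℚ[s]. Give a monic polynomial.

Euclidean algorithm in ℚ[s]:
  s³-4s²-20s+48 = ((1/4)s-1/2)(4s²-8s-96) + (0)
Last nonzero remainder: 4s²-8s-96. Dividing through by 4 gives the monic gcd s²-2s-24.

s²-2s-24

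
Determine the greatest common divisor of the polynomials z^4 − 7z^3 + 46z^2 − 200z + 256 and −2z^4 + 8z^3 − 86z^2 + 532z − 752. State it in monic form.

z^2 − 6z + 8

Repeated division with remainder:
  z^4 − 7z^3 + 46z^2 − 200z + 256 = (−1/2)(−2z^4 + 8z^3 − 86z^2 + 532z − 752) + (−3z^3 + 3z^2 + 66z − 120)
  −2z^4 + 8z^3 − 86z^2 + 532z − 752 = ((2/3)z − 2)(−3z^3 + 3z^2 + 66z − 120) + (−124z^2 + 744z − 992)
  −3z^3 + 3z^2 + 66z − 120 = ((3/124)z + 15/124)(−124z^2 + 744z − 992) + (0)
Last nonzero remainder: −124z^2 + 744z − 992. Dividing through by −124 gives the monic gcd z^2 − 6z + 8.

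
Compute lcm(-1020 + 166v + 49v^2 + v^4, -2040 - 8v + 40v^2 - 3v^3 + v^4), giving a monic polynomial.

6120 - 2016v - 128v^2 + 49v^3 - 6v^4 + v^5

Apply the Euclidean algorithm:
  v^4 + 49v^2 + 166v - 1020 = (v^4 - 3v^3 + 40v^2 - 8v - 2040) + (3v^3 + 9v^2 + 174v + 1020)
  v^4 - 3v^3 + 40v^2 - 8v - 2040 = ((1/3)v - 2)(3v^3 + 9v^2 + 174v + 1020) + (0)
Last nonzero remainder: 3v^3 + 9v^2 + 174v + 1020. Dividing through by 3 gives the monic gcd v^3 + 3v^2 + 58v + 340.
Then lcm(f, g) = f·g / gcd(f, g); expanding and making the result monic gives the answer.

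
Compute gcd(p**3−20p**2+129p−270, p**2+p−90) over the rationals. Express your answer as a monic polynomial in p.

Apply the Euclidean algorithm:
  p**3−20p**2+129p−270 = (p−21)(p**2+p−90) + (240p−2160)
  p**2+p−90 = ((1/240)p+1/24)(240p−2160) + (0)
Last nonzero remainder: 240p−2160. Dividing through by 240 gives the monic gcd p−9.

p−9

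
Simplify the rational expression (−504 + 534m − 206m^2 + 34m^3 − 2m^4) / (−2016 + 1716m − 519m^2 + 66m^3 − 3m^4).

(−6 + 2m)/(−24 + 3m)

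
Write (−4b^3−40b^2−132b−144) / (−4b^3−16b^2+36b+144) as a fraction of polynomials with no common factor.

(b+3)/(b−3)

Euclidean algorithm in ℚ[b]:
  −4b^3−40b^2−132b−144 = (−4b^3−16b^2+36b+144) + (−24b^2−168b−288)
  −4b^3−16b^2+36b+144 = ((1/6)b−1/2)(−24b^2−168b−288) + (0)
Last nonzero remainder: −24b^2−168b−288. Dividing through by −24 gives the monic gcd b^2+7b+12.
Cancel b^2+7b+12 from numerator and denominator to get the reduced form.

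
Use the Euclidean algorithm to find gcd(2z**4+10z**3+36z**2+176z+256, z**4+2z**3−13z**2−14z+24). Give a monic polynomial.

Repeated division with remainder:
  2z**4+10z**3+36z**2+176z+256 = (2)(z**4+2z**3−13z**2−14z+24) + (6z**3+62z**2+204z+208)
  z**4+2z**3−13z**2−14z+24 = ((1/6)z−25/18)(6z**3+62z**2+204z+208) + ((352/9)z**2+(704/3)z+2816/9)
  6z**3+62z**2+204z+208 = ((27/176)z+117/176)((352/9)z**2+(704/3)z+2816/9) + (0)
Last nonzero remainder: (352/9)z**2+(704/3)z+2816/9. Dividing through by 352/9 gives the monic gcd z**2+6z+8.

z**2+6z+8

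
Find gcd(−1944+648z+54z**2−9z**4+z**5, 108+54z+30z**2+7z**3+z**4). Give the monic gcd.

18+6z+z**2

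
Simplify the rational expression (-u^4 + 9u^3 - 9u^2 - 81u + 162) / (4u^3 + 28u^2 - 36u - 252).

(-u^2 + 9u - 18)/(4u + 28)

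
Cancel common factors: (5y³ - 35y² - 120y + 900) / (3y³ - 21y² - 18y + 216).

Euclidean algorithm in ℚ[y]:
  5y³ - 35y² - 120y + 900 = (5/3)(3y³ - 21y² - 18y + 216) + (-90y + 540)
  3y³ - 21y² - 18y + 216 = (-(1/30)y² + (1/30)y + 2/5)(-90y + 540) + (0)
Last nonzero remainder: -90y + 540. Dividing through by -90 gives the monic gcd y - 6.
Cancel y - 6 from numerator and denominator to get the reduced form.

(5y² - 5y - 150)/(3y² - 3y - 36)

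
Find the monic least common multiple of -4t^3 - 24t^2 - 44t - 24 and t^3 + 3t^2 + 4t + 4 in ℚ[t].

t^5 + 7t^4 + 19t^3 + 29t^2 + 28t + 12

Euclidean algorithm in ℚ[t]:
  -4t^3 - 24t^2 - 44t - 24 = (-4)(t^3 + 3t^2 + 4t + 4) + (-12t^2 - 28t - 8)
  t^3 + 3t^2 + 4t + 4 = (-(1/12)t - 1/18)(-12t^2 - 28t - 8) + ((16/9)t + 32/9)
  -12t^2 - 28t - 8 = (-(27/4)t - 9/4)((16/9)t + 32/9) + (0)
Last nonzero remainder: (16/9)t + 32/9. Dividing through by 16/9 gives the monic gcd t + 2.
Then lcm(f, g) = f·g / gcd(f, g); expanding and making the result monic gives the answer.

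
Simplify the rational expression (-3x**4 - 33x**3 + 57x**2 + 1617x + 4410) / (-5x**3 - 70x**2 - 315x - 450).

(3x**2 - 147)/(5x + 15)

By polynomial division,
  -3x**4 - 33x**3 + 57x**2 + 1617x + 4410 = ((3/5)x - 9/5)(-5x**3 - 70x**2 - 315x - 450) + (120x**2 + 1320x + 3600)
  -5x**3 - 70x**2 - 315x - 450 = (-(1/24)x - 1/8)(120x**2 + 1320x + 3600) + (0)
Last nonzero remainder: 120x**2 + 1320x + 3600. Dividing through by 120 gives the monic gcd x**2 + 11x + 30.
Cancel x**2 + 11x + 30 from numerator and denominator to get the reduced form.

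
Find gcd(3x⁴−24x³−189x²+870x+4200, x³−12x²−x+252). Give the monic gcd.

By polynomial division,
  3x⁴−24x³−189x²+870x+4200 = (3x+12)(x³−12x²−x+252) + (−42x²+126x+1176)
  x³−12x²−x+252 = (−(1/42)x+3/14)(−42x²+126x+1176) + (0)
Last nonzero remainder: −42x²+126x+1176. Dividing through by −42 gives the monic gcd x²−3x−28.

x²−3x−28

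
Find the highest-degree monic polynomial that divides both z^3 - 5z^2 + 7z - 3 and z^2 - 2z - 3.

z - 3

By polynomial division,
  z^3 - 5z^2 + 7z - 3 = (z - 3)(z^2 - 2z - 3) + (4z - 12)
  z^2 - 2z - 3 = ((1/4)z + 1/4)(4z - 12) + (0)
Last nonzero remainder: 4z - 12. Dividing through by 4 gives the monic gcd z - 3.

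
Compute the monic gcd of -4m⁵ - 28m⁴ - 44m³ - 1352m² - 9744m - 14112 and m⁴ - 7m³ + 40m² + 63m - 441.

m² - 7m + 49

Apply the Euclidean algorithm:
  -4m⁵ - 28m⁴ - 44m³ - 1352m² - 9744m - 14112 = (-4m - 56)(m⁴ - 7m³ + 40m² + 63m - 441) + (-276m³ + 1140m² - 7980m - 38808)
  m⁴ - 7m³ + 40m² + 63m - 441 = (-(1/276)m + 11/1058)(-276m³ + 1140m² - 7980m - 38808) + (-(405/529)m² + (2835/529)m - 19845/529)
  -276m³ + 1140m² - 7980m - 38808 = ((48668/135)m + 46552/45)(-(405/529)m² + (2835/529)m - 19845/529) + (0)
Last nonzero remainder: -(405/529)m² + (2835/529)m - 19845/529. Dividing through by -405/529 gives the monic gcd m² - 7m + 49.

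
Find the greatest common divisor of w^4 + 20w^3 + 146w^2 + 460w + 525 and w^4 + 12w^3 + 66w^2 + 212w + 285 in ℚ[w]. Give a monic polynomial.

By polynomial division,
  w^4 + 20w^3 + 146w^2 + 460w + 525 = (w^4 + 12w^3 + 66w^2 + 212w + 285) + (8w^3 + 80w^2 + 248w + 240)
  w^4 + 12w^3 + 66w^2 + 212w + 285 = ((1/8)w + 1/4)(8w^3 + 80w^2 + 248w + 240) + (15w^2 + 120w + 225)
  8w^3 + 80w^2 + 248w + 240 = ((8/15)w + 16/15)(15w^2 + 120w + 225) + (0)
Last nonzero remainder: 15w^2 + 120w + 225. Dividing through by 15 gives the monic gcd w^2 + 8w + 15.

w^2 + 8w + 15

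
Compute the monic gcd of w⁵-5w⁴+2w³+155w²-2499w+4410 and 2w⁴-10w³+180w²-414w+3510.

Apply the Euclidean algorithm:
  w⁵-5w⁴+2w³+155w²-2499w+4410 = ((1/2)w)(2w⁴-10w³+180w²-414w+3510) + (-88w³+362w²-4254w+4410)
  2w⁴-10w³+180w²-414w+3510 = (-(1/44)w+39/1936)(-88w³+362w²-4254w+4410) + ((73593/968)w²-(220779/968)w+3311685/968)
  -88w³+362w²-4254w+4410 = (-(85184/73593)w+94864/73593)((73593/968)w²-(220779/968)w+3311685/968) + (0)
Last nonzero remainder: (73593/968)w²-(220779/968)w+3311685/968. Dividing through by 73593/968 gives the monic gcd w²-3w+45.

w²-3w+45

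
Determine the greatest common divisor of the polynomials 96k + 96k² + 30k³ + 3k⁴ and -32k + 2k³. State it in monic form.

4k + k²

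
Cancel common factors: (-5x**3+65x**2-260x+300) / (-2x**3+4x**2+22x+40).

(5x**2-40x+60)/(2x**2+6x+8)

Apply the Euclidean algorithm:
  -5x**3+65x**2-260x+300 = (5/2)(-2x**3+4x**2+22x+40) + (55x**2-315x+200)
  -2x**3+4x**2+22x+40 = (-(2/55)x-82/605)(55x**2-315x+200) + (-(1624/121)x+8120/121)
  55x**2-315x+200 = (-(6655/1624)x+605/203)(-(1624/121)x+8120/121) + (0)
Last nonzero remainder: -(1624/121)x+8120/121. Dividing through by -1624/121 gives the monic gcd x-5.
Cancel x-5 from numerator and denominator to get the reduced form.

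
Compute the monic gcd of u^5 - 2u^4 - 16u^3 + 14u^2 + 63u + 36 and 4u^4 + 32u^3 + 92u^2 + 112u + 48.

Repeated division with remainder:
  u^5 - 2u^4 - 16u^3 + 14u^2 + 63u + 36 = ((1/4)u - 5/2)(4u^4 + 32u^3 + 92u^2 + 112u + 48) + (41u^3 + 216u^2 + 331u + 156)
  4u^4 + 32u^3 + 92u^2 + 112u + 48 = ((4/41)u + 448/1681)(41u^3 + 216u^2 + 331u + 156) + ((3600/1681)u^2 + (14400/1681)u + 10800/1681)
  41u^3 + 216u^2 + 331u + 156 = ((68921/3600)u + 21853/900)((3600/1681)u^2 + (14400/1681)u + 10800/1681) + (0)
Last nonzero remainder: (3600/1681)u^2 + (14400/1681)u + 10800/1681. Dividing through by 3600/1681 gives the monic gcd u^2 + 4u + 3.

u^2 + 4u + 3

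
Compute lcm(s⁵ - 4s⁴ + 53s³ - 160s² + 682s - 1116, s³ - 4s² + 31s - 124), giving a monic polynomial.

Apply the Euclidean algorithm:
  s⁵ - 4s⁴ + 53s³ - 160s² + 682s - 1116 = (s² + 22)(s³ - 4s² + 31s - 124) + (52s² + 1612)
  s³ - 4s² + 31s - 124 = ((1/52)s - 1/13)(52s² + 1612) + (0)
Last nonzero remainder: 52s² + 1612. Dividing through by 52 gives the monic gcd s² + 31.
Then lcm(f, g) = f·g / gcd(f, g); expanding and making the result monic gives the answer.

s⁶ - 8s⁵ + 69s⁴ - 372s³ + 1322s² - 3844s + 4464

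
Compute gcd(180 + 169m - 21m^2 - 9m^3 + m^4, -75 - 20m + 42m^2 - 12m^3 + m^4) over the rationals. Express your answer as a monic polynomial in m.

-5 - 4m + m^2

By polynomial division,
  m^4 - 9m^3 - 21m^2 + 169m + 180 = (m^4 - 12m^3 + 42m^2 - 20m - 75) + (3m^3 - 63m^2 + 189m + 255)
  m^4 - 12m^3 + 42m^2 - 20m - 75 = ((1/3)m + 3)(3m^3 - 63m^2 + 189m + 255) + (168m^2 - 672m - 840)
  3m^3 - 63m^2 + 189m + 255 = ((1/56)m - 17/56)(168m^2 - 672m - 840) + (0)
Last nonzero remainder: 168m^2 - 672m - 840. Dividing through by 168 gives the monic gcd m^2 - 4m - 5.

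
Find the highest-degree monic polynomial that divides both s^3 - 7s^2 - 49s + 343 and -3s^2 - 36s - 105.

s + 7

Apply the Euclidean algorithm:
  s^3 - 7s^2 - 49s + 343 = (-(1/3)s + 19/3)(-3s^2 - 36s - 105) + (144s + 1008)
  -3s^2 - 36s - 105 = (-(1/48)s - 5/48)(144s + 1008) + (0)
Last nonzero remainder: 144s + 1008. Dividing through by 144 gives the monic gcd s + 7.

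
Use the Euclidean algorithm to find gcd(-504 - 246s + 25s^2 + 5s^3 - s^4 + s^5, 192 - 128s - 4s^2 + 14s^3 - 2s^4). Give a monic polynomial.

-12 - s + s^2

By polynomial division,
  s^5 - s^4 + 5s^3 + 25s^2 - 246s - 504 = (-(1/2)s - 3)(-2s^4 + 14s^3 - 4s^2 - 128s + 192) + (45s^3 - 51s^2 - 534s + 72)
  -2s^4 + 14s^3 - 4s^2 - 128s + 192 = (-(2/45)s + 176/675)(45s^3 - 51s^2 - 534s + 72) + (-(3248/225)s^2 + (3248/225)s + 12992/75)
  45s^3 - 51s^2 - 534s + 72 = (-(10125/3248)s + 675/1624)(-(3248/225)s^2 + (3248/225)s + 12992/75) + (0)
Last nonzero remainder: -(3248/225)s^2 + (3248/225)s + 12992/75. Dividing through by -3248/225 gives the monic gcd s^2 - s - 12.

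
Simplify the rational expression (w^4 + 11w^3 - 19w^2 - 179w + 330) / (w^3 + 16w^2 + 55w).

(w^2 - 5w + 6)/(w)

Euclidean algorithm in ℚ[w]:
  w^4 + 11w^3 - 19w^2 - 179w + 330 = (w - 5)(w^3 + 16w^2 + 55w) + (6w^2 + 96w + 330)
  w^3 + 16w^2 + 55w = ((1/6)w)(6w^2 + 96w + 330) + (0)
Last nonzero remainder: 6w^2 + 96w + 330. Dividing through by 6 gives the monic gcd w^2 + 16w + 55.
Cancel w^2 + 16w + 55 from numerator and denominator to get the reduced form.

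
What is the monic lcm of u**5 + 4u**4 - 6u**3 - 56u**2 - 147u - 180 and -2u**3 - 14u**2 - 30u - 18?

u**6 + 5u**5 - 2u**4 - 62u**3 - 203u**2 - 327u - 180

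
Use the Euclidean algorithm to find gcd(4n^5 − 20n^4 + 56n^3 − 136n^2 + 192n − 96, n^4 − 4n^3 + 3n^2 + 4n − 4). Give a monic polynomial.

n^3 − 5n^2 + 8n − 4

Euclidean algorithm in ℚ[n]:
  4n^5 − 20n^4 + 56n^3 − 136n^2 + 192n − 96 = (4n − 4)(n^4 − 4n^3 + 3n^2 + 4n − 4) + (28n^3 − 140n^2 + 224n − 112)
  n^4 − 4n^3 + 3n^2 + 4n − 4 = ((1/28)n + 1/28)(28n^3 − 140n^2 + 224n − 112) + (0)
Last nonzero remainder: 28n^3 − 140n^2 + 224n − 112. Dividing through by 28 gives the monic gcd n^3 − 5n^2 + 8n − 4.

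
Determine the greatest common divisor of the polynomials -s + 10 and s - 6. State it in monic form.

Apply the Euclidean algorithm:
  -s + 10 = (-1)(s - 6) + (4)
  s - 6 = ((1/4)s - 3/2)(4) + (0)
The last nonzero remainder is the constant 4, so the polynomials are coprime and gcd = 1.

1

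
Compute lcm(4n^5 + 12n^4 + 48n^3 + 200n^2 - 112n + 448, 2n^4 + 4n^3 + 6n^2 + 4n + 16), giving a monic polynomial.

n^7 + 6n^6 + 25n^5 + 98n^4 + 170n^3 + 228n^2 + 224n + 448

Euclidean algorithm in ℚ[n]:
  4n^5 + 12n^4 + 48n^3 + 200n^2 - 112n + 448 = (2n + 2)(2n^4 + 4n^3 + 6n^2 + 4n + 16) + (28n^3 + 180n^2 - 152n + 416)
  2n^4 + 4n^3 + 6n^2 + 4n + 16 = ((1/14)n - 31/98)(28n^3 + 180n^2 - 152n + 416) + ((3616/49)n^2 - (3616/49)n + 7232/49)
  28n^3 + 180n^2 - 152n + 416 = ((343/904)n + 637/226)((3616/49)n^2 - (3616/49)n + 7232/49) + (0)
Last nonzero remainder: (3616/49)n^2 - (3616/49)n + 7232/49. Dividing through by 3616/49 gives the monic gcd n^2 - n + 2.
Then lcm(f, g) = f·g / gcd(f, g); expanding and making the result monic gives the answer.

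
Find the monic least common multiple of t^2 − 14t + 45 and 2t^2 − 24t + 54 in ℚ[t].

Repeated division with remainder:
  t^2 − 14t + 45 = (1/2)(2t^2 − 24t + 54) + (−2t + 18)
  2t^2 − 24t + 54 = (−t + 3)(−2t + 18) + (0)
Last nonzero remainder: −2t + 18. Dividing through by −2 gives the monic gcd t − 9.
Then lcm(f, g) = f·g / gcd(f, g); expanding and making the result monic gives the answer.

t^3 − 17t^2 + 87t − 135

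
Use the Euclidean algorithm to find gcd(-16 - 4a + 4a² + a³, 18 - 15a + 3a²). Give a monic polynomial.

-2 + a

Euclidean algorithm in ℚ[a]:
  a³ + 4a² - 4a - 16 = ((1/3)a + 3)(3a² - 15a + 18) + (35a - 70)
  3a² - 15a + 18 = ((3/35)a - 9/35)(35a - 70) + (0)
Last nonzero remainder: 35a - 70. Dividing through by 35 gives the monic gcd a - 2.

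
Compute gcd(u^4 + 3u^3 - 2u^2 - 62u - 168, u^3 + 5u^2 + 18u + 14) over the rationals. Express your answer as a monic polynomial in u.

u^2 + 4u + 14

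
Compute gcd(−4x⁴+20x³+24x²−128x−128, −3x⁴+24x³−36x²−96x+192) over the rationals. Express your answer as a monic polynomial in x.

x³−6x²+32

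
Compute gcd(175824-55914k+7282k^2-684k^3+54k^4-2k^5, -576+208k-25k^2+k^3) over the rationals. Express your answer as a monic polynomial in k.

Euclidean algorithm in ℚ[k]:
  -2k^5+54k^4-684k^3+7282k^2-55914k+175824 = (-2k^2+4k-168)(k^3-25k^2+208k-576) + (1098k^2-18666k+79056)
  k^3-25k^2+208k-576 = ((1/1098)k-4/549)(1098k^2-18666k+79056) + (0)
Last nonzero remainder: 1098k^2-18666k+79056. Dividing through by 1098 gives the monic gcd k^2-17k+72.

72-17k+k^2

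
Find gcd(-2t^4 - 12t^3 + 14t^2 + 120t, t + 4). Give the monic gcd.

Apply the Euclidean algorithm:
  -2t^4 - 12t^3 + 14t^2 + 120t = (-2t^3 - 4t^2 + 30t)(t + 4) + (0)
The last nonzero remainder t + 4 is already monic.

t + 4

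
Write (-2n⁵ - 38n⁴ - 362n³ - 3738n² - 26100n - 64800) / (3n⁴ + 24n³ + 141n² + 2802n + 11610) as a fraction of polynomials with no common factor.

Euclidean algorithm in ℚ[n]:
  -2n⁵ - 38n⁴ - 362n³ - 3738n² - 26100n - 64800 = (-(2/3)n - 22/3)(3n⁴ + 24n³ + 141n² + 2802n + 11610) + (-92n³ - 836n² + 2188n + 20340)
  3n⁴ + 24n³ + 141n² + 2802n + 11610 = (-(3/92)n + 75/2116)(-92n³ - 836n² + 2188n + 20340) + ((128007/529)n² + (1792098/529)n + 5760315/529)
  -92n³ - 836n² + 2188n + 20340 = (-(48668/128007)n + 239108/128007)((128007/529)n² + (1792098/529)n + 5760315/529) + (0)
Last nonzero remainder: (128007/529)n² + (1792098/529)n + 5760315/529. Dividing through by 128007/529 gives the monic gcd n² + 14n + 45.
Cancel n² + 14n + 45 from numerator and denominator to get the reduced form.

(-2n³ - 10n² - 132n - 1440)/(3n² - 18n + 258)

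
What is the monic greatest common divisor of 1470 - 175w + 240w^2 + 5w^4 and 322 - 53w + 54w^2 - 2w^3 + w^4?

7 - w + w^2

Repeated division with remainder:
  5w^4 + 240w^2 - 175w + 1470 = (5)(w^4 - 2w^3 + 54w^2 - 53w + 322) + (10w^3 - 30w^2 + 90w - 140)
  w^4 - 2w^3 + 54w^2 - 53w + 322 = ((1/10)w + 1/10)(10w^3 - 30w^2 + 90w - 140) + (48w^2 - 48w + 336)
  10w^3 - 30w^2 + 90w - 140 = ((5/24)w - 5/12)(48w^2 - 48w + 336) + (0)
Last nonzero remainder: 48w^2 - 48w + 336. Dividing through by 48 gives the monic gcd w^2 - w + 7.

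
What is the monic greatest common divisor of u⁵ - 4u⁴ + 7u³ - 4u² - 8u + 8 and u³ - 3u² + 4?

u² - u - 2

By polynomial division,
  u⁵ - 4u⁴ + 7u³ - 4u² - 8u + 8 = (u² - u + 4)(u³ - 3u² + 4) + (4u² - 4u - 8)
  u³ - 3u² + 4 = ((1/4)u - 1/2)(4u² - 4u - 8) + (0)
Last nonzero remainder: 4u² - 4u - 8. Dividing through by 4 gives the monic gcd u² - u - 2.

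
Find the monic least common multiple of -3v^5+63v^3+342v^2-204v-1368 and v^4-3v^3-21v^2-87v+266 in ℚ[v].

v^6-7v^5-21v^4+33v^3+866v^2-20v-3192

Repeated division with remainder:
  -3v^5+63v^3+342v^2-204v-1368 = (-3v-9)(v^4-3v^3-21v^2-87v+266) + (-27v^3-108v^2-189v+1026)
  v^4-3v^3-21v^2-87v+266 = (-(1/27)v+7/27)(-27v^3-108v^2-189v+1026) + (0)
Last nonzero remainder: -27v^3-108v^2-189v+1026. Dividing through by -27 gives the monic gcd v^3+4v^2+7v-38.
Then lcm(f, g) = f·g / gcd(f, g); expanding and making the result monic gives the answer.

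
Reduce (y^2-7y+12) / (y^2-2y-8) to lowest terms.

(y-3)/(y+2)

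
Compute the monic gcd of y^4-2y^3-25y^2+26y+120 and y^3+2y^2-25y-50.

Repeated division with remainder:
  y^4-2y^3-25y^2+26y+120 = (y-4)(y^3+2y^2-25y-50) + (8y^2-24y-80)
  y^3+2y^2-25y-50 = ((1/8)y+5/8)(8y^2-24y-80) + (0)
Last nonzero remainder: 8y^2-24y-80. Dividing through by 8 gives the monic gcd y^2-3y-10.

y^2-3y-10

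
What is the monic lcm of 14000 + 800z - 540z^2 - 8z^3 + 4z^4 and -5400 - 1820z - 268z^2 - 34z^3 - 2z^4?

By polynomial division,
  4z^4 - 8z^3 - 540z^2 + 800z + 14000 = (-2)(-2z^4 - 34z^3 - 268z^2 - 1820z - 5400) + (-76z^3 - 1076z^2 - 2840z + 3200)
  -2z^4 - 34z^3 - 268z^2 - 1820z - 5400 = ((1/38)z + 27/361)(-76z^3 - 1076z^2 - 2840z + 3200) + (-(40716/361)z^2 - (610740/361)z - 2035800/361)
  -76z^3 - 1076z^2 - 2840z + 3200 = ((6859/10179)z - 5776/10179)(-(40716/361)z^2 - (610740/361)z - 2035800/361) + (0)
Last nonzero remainder: -(40716/361)z^2 - (610740/361)z - 2035800/361. Dividing through by -40716/361 gives the monic gcd z^2 + 15z + 50.
Then lcm(f, g) = f·g / gcd(f, g); expanding and making the result monic gives the answer.

189000 + 17800z - 3390z^2 - 178z^3 - 85z^4 + z^6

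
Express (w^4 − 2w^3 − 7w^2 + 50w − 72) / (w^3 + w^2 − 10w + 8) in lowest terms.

Repeated division with remainder:
  w^4 − 2w^3 − 7w^2 + 50w − 72 = (w − 3)(w^3 + w^2 − 10w + 8) + (6w^2 + 12w − 48)
  w^3 + w^2 − 10w + 8 = ((1/6)w − 1/6)(6w^2 + 12w − 48) + (0)
Last nonzero remainder: 6w^2 + 12w − 48. Dividing through by 6 gives the monic gcd w^2 + 2w − 8.
Cancel w^2 + 2w − 8 from numerator and denominator to get the reduced form.

(w^2 − 4w + 9)/(w − 1)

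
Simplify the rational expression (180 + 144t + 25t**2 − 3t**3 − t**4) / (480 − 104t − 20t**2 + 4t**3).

Apply the Euclidean algorithm:
  −t**4 − 3t**3 + 25t**2 + 144t + 180 = (−(1/4)t − 2)(4t**3 − 20t**2 − 104t + 480) + (−41t**2 + 56t + 1140)
  4t**3 − 20t**2 − 104t + 480 = (−(4/41)t + 596/1681)(−41t**2 + 56t + 1140) + (−(21240/1681)t + 127440/1681)
  −41t**2 + 56t + 1140 = ((68921/21240)t + 31939/2124)(−(21240/1681)t + 127440/1681) + (0)
Last nonzero remainder: −(21240/1681)t + 127440/1681. Dividing through by −21240/1681 gives the monic gcd t − 6.
Cancel t − 6 from numerator and denominator to get the reduced form.

(−30 − 29t − 9t**2 − t**3)/(−80 + 4t + 4t**2)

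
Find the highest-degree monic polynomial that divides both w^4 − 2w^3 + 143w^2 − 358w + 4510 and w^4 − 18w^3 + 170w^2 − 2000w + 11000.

w^2 + 2w + 110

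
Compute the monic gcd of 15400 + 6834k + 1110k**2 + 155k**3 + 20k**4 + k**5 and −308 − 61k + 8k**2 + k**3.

Euclidean algorithm in ℚ[k]:
  k**5 + 20k**4 + 155k**3 + 1110k**2 + 6834k + 15400 = (k**2 + 12k + 120)(k**3 + 8k**2 − 61k − 308) + (1190k**2 + 17850k + 52360)
  k**3 + 8k**2 − 61k − 308 = ((1/1190)k − 1/170)(1190k**2 + 17850k + 52360) + (0)
Last nonzero remainder: 1190k**2 + 17850k + 52360. Dividing through by 1190 gives the monic gcd k**2 + 15k + 44.

44 + 15k + k**2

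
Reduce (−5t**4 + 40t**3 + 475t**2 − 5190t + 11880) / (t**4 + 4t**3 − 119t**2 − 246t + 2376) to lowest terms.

Apply the Euclidean algorithm:
  −5t**4 + 40t**3 + 475t**2 − 5190t + 11880 = (−5)(t**4 + 4t**3 − 119t**2 − 246t + 2376) + (60t**3 − 120t**2 − 6420t + 23760)
  t**4 + 4t**3 − 119t**2 − 246t + 2376 = ((1/60)t + 1/10)(60t**3 − 120t**2 − 6420t + 23760) + (0)
Last nonzero remainder: 60t**3 − 120t**2 − 6420t + 23760. Dividing through by 60 gives the monic gcd t**3 − 2t**2 − 107t + 396.
Cancel t**3 − 2t**2 − 107t + 396 from numerator and denominator to get the reduced form.

(−5t + 30)/(t + 6)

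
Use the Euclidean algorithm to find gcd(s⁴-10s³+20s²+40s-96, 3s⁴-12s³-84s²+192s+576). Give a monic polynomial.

s³-8s²+4s+48

Repeated division with remainder:
  s⁴-10s³+20s²+40s-96 = (1/3)(3s⁴-12s³-84s²+192s+576) + (-6s³+48s²-24s-288)
  3s⁴-12s³-84s²+192s+576 = (-(1/2)s-2)(-6s³+48s²-24s-288) + (0)
Last nonzero remainder: -6s³+48s²-24s-288. Dividing through by -6 gives the monic gcd s³-8s²+4s+48.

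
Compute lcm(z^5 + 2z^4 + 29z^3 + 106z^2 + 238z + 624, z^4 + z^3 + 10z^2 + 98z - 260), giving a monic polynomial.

z^7 + 5z^6 + 25z^5 + 173z^4 + 266z^3 + 278z^2 - 508z - 6240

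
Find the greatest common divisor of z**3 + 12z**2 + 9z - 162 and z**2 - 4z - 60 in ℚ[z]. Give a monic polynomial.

z + 6

Repeated division with remainder:
  z**3 + 12z**2 + 9z - 162 = (z + 16)(z**2 - 4z - 60) + (133z + 798)
  z**2 - 4z - 60 = ((1/133)z - 10/133)(133z + 798) + (0)
Last nonzero remainder: 133z + 798. Dividing through by 133 gives the monic gcd z + 6.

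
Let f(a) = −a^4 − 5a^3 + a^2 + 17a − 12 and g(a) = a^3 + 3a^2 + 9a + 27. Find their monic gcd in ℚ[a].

a + 3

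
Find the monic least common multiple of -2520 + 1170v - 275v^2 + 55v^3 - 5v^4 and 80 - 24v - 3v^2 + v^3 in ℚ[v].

Repeated division with remainder:
  -5v^4 + 55v^3 - 275v^2 + 1170v - 2520 = (-5v + 40)(v^3 - 3v^2 - 24v + 80) + (-275v^2 + 2530v - 5720)
  v^3 - 3v^2 - 24v + 80 = (-(1/275)v - 31/1375)(-275v^2 + 2530v - 5720) + ((306/25)v - 1224/25)
  -275v^2 + 2530v - 5720 = (-(6875/306)v + 17875/153)((306/25)v - 1224/25) + (0)
Last nonzero remainder: (306/25)v - 1224/25. Dividing through by 306/25 gives the monic gcd v - 4.
Then lcm(f, g) = f·g / gcd(f, g); expanding and making the result monic gives the answer.

-10080 + 5184v - 830v^2 + 41v^3 + 24v^4 - 10v^5 + v^6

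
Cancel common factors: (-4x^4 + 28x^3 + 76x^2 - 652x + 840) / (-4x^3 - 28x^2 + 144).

(x^3 - 5x^2 - 29x + 105)/(x^2 + 9x + 18)

Euclidean algorithm in ℚ[x]:
  -4x^4 + 28x^3 + 76x^2 - 652x + 840 = (x - 14)(-4x^3 - 28x^2 + 144) + (-316x^2 - 796x + 2856)
  -4x^3 - 28x^2 + 144 = ((1/79)x + 354/6241)(-316x^2 - 796x + 2856) + ((56160/6241)x - 112320/6241)
  -316x^2 - 796x + 2856 = (-(493039/14040)x - 742679/4680)((56160/6241)x - 112320/6241) + (0)
Last nonzero remainder: (56160/6241)x - 112320/6241. Dividing through by 56160/6241 gives the monic gcd x - 2.
Cancel x - 2 from numerator and denominator to get the reduced form.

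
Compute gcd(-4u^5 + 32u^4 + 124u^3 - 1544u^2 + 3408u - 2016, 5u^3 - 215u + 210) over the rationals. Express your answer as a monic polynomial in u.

u^3 - 43u + 42

Repeated division with remainder:
  -4u^5 + 32u^4 + 124u^3 - 1544u^2 + 3408u - 2016 = (-(4/5)u^2 + (32/5)u - 48/5)(5u^3 - 215u + 210) + (0)
Last nonzero remainder: 5u^3 - 215u + 210. Dividing through by 5 gives the monic gcd u^3 - 43u + 42.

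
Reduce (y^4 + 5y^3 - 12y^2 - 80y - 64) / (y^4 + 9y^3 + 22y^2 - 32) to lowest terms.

(y^2 - 3y - 4)/(y^2 + y - 2)

By polynomial division,
  y^4 + 5y^3 - 12y^2 - 80y - 64 = (y^4 + 9y^3 + 22y^2 - 32) + (-4y^3 - 34y^2 - 80y - 32)
  y^4 + 9y^3 + 22y^2 - 32 = (-(1/4)y - 1/8)(-4y^3 - 34y^2 - 80y - 32) + (-(9/4)y^2 - 18y - 36)
  -4y^3 - 34y^2 - 80y - 32 = ((16/9)y + 8/9)(-(9/4)y^2 - 18y - 36) + (0)
Last nonzero remainder: -(9/4)y^2 - 18y - 36. Dividing through by -9/4 gives the monic gcd y^2 + 8y + 16.
Cancel y^2 + 8y + 16 from numerator and denominator to get the reduced form.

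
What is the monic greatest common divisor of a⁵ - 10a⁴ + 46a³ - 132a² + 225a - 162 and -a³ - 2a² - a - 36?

Euclidean algorithm in ℚ[a]:
  a⁵ - 10a⁴ + 46a³ - 132a² + 225a - 162 = (-a² + 12a - 69)(-a³ - 2a² - a - 36) + (-294a² + 588a - 2646)
  -a³ - 2a² - a - 36 = ((1/294)a + 2/147)(-294a² + 588a - 2646) + (0)
Last nonzero remainder: -294a² + 588a - 2646. Dividing through by -294 gives the monic gcd a² - 2a + 9.

a² - 2a + 9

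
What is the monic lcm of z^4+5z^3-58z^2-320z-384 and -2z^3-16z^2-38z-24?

Euclidean algorithm in ℚ[z]:
  z^4+5z^3-58z^2-320z-384 = (-(1/2)z+3/2)(-2z^3-16z^2-38z-24) + (-53z^2-275z-348)
  -2z^3-16z^2-38z-24 = ((2/53)z+298/2809)(-53z^2-275z-348) + ((12096/2809)z+36288/2809)
  -53z^2-275z-348 = (-(148877/12096)z-81461/3024)((12096/2809)z+36288/2809) + (0)
Last nonzero remainder: (12096/2809)z+36288/2809. Dividing through by 12096/2809 gives the monic gcd z+3.
Then lcm(f, g) = f·g / gcd(f, g); expanding and making the result monic gives the answer.

z^6+10z^5-29z^4-590z^3-2216z^2-3200z-1536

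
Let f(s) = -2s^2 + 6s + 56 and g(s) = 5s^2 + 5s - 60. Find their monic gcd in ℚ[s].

Apply the Euclidean algorithm:
  -2s^2 + 6s + 56 = (-2/5)(5s^2 + 5s - 60) + (8s + 32)
  5s^2 + 5s - 60 = ((5/8)s - 15/8)(8s + 32) + (0)
Last nonzero remainder: 8s + 32. Dividing through by 8 gives the monic gcd s + 4.

s + 4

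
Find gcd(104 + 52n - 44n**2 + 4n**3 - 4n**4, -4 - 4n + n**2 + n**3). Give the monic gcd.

Apply the Euclidean algorithm:
  -4n**4 + 4n**3 - 44n**2 + 52n + 104 = (-4n + 8)(n**3 + n**2 - 4n - 4) + (-68n**2 + 68n + 136)
  n**3 + n**2 - 4n - 4 = (-(1/68)n - 1/34)(-68n**2 + 68n + 136) + (0)
Last nonzero remainder: -68n**2 + 68n + 136. Dividing through by -68 gives the monic gcd n**2 - n - 2.

-2 - n + n**2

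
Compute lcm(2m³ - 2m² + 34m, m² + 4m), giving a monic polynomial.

Euclidean algorithm in ℚ[m]:
  2m³ - 2m² + 34m = (2m - 10)(m² + 4m) + (74m)
  m² + 4m = ((1/74)m + 2/37)(74m) + (0)
Last nonzero remainder: 74m. Dividing through by 74 gives the monic gcd m.
Then lcm(f, g) = f·g / gcd(f, g); expanding and making the result monic gives the answer.

m⁴ + 3m³ + 13m² + 68m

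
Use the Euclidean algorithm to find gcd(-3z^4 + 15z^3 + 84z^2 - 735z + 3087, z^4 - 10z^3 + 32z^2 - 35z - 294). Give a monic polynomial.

z^3 - 12z^2 + 56z - 147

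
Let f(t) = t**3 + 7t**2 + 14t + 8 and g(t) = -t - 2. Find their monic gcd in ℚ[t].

t + 2

Euclidean algorithm in ℚ[t]:
  t**3 + 7t**2 + 14t + 8 = (-t**2 - 5t - 4)(-t - 2) + (0)
Last nonzero remainder: -t - 2. Dividing through by -1 gives the monic gcd t + 2.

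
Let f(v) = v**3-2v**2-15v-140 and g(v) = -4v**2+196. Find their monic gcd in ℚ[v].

Apply the Euclidean algorithm:
  v**3-2v**2-15v-140 = (-(1/4)v+1/2)(-4v**2+196) + (34v-238)
  -4v**2+196 = (-(2/17)v-14/17)(34v-238) + (0)
Last nonzero remainder: 34v-238. Dividing through by 34 gives the monic gcd v-7.

v-7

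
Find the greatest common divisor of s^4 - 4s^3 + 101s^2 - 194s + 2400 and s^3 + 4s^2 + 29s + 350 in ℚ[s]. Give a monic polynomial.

Euclidean algorithm in ℚ[s]:
  s^4 - 4s^3 + 101s^2 - 194s + 2400 = (s - 8)(s^3 + 4s^2 + 29s + 350) + (104s^2 - 312s + 5200)
  s^3 + 4s^2 + 29s + 350 = ((1/104)s + 7/104)(104s^2 - 312s + 5200) + (0)
Last nonzero remainder: 104s^2 - 312s + 5200. Dividing through by 104 gives the monic gcd s^2 - 3s + 50.

s^2 - 3s + 50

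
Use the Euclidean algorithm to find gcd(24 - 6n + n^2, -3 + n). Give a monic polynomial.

1

By polynomial division,
  n^2 - 6n + 24 = (n - 3)(n - 3) + (15)
  n - 3 = ((1/15)n - 1/5)(15) + (0)
The last nonzero remainder is the constant 15, so the polynomials are coprime and gcd = 1.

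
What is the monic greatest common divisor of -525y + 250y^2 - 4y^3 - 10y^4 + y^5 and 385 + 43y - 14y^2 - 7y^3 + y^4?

35 - 12y + y^2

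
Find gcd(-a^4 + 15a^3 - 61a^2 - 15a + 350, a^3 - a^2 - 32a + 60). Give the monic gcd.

a - 5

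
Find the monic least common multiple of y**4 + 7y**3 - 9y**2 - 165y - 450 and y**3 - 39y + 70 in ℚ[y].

Apply the Euclidean algorithm:
  y**4 + 7y**3 - 9y**2 - 165y - 450 = (y + 7)(y**3 - 39y + 70) + (30y**2 + 38y - 940)
  y**3 - 39y + 70 = ((1/30)y - 19/450)(30y**2 + 38y - 940) + (-(1364/225)y + 1364/45)
  30y**2 + 38y - 940 = (-(3375/682)y - 10575/341)(-(1364/225)y + 1364/45) + (0)
Last nonzero remainder: -(1364/225)y + 1364/45. Dividing through by -1364/225 gives the monic gcd y - 5.
Then lcm(f, g) = f·g / gcd(f, g); expanding and making the result monic gives the answer.

y**6 + 12y**5 + 12y**4 - 308y**3 - 1149y**2 + 60y + 6300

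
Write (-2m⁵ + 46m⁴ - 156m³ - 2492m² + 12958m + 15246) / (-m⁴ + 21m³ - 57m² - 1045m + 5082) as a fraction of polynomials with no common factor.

Apply the Euclidean algorithm:
  -2m⁵ + 46m⁴ - 156m³ - 2492m² + 12958m + 15246 = (2m - 4)(-m⁴ + 21m³ - 57m² - 1045m + 5082) + (42m³ - 630m² - 1386m + 35574)
  -m⁴ + 21m³ - 57m² - 1045m + 5082 = (-(1/42)m + 1/7)(42m³ - 630m² - 1386m + 35574) + (0)
Last nonzero remainder: 42m³ - 630m² - 1386m + 35574. Dividing through by 42 gives the monic gcd m³ - 15m² - 33m + 847.
Cancel m³ - 15m² - 33m + 847 from numerator and denominator to get the reduced form.

(2m² - 16m - 18)/(m - 6)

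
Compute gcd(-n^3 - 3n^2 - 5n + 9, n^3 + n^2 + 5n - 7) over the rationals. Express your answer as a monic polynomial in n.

n - 1

By polynomial division,
  -n^3 - 3n^2 - 5n + 9 = (-1)(n^3 + n^2 + 5n - 7) + (-2n^2 + 2)
  n^3 + n^2 + 5n - 7 = (-(1/2)n - 1/2)(-2n^2 + 2) + (6n - 6)
  -2n^2 + 2 = (-(1/3)n - 1/3)(6n - 6) + (0)
Last nonzero remainder: 6n - 6. Dividing through by 6 gives the monic gcd n - 1.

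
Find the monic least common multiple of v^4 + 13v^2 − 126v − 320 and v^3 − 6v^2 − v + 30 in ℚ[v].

By polynomial division,
  v^4 + 13v^2 − 126v − 320 = (v + 6)(v^3 − 6v^2 − v + 30) + (50v^2 − 150v − 500)
  v^3 − 6v^2 − v + 30 = ((1/50)v − 3/50)(50v^2 − 150v − 500) + (0)
Last nonzero remainder: 50v^2 − 150v − 500. Dividing through by 50 gives the monic gcd v^2 − 3v − 10.
Then lcm(f, g) = f·g / gcd(f, g); expanding and making the result monic gives the answer.

v^5 − 3v^4 + 13v^3 − 165v^2 + 58v + 960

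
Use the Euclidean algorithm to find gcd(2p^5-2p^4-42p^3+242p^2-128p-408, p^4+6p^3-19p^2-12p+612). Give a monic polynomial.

By polynomial division,
  2p^5-2p^4-42p^3+242p^2-128p-408 = (2p-14)(p^4+6p^3-19p^2-12p+612) + (80p^3-1520p+8160)
  p^4+6p^3-19p^2-12p+612 = ((1/80)p+3/40)(80p^3-1520p+8160) + (0)
Last nonzero remainder: 80p^3-1520p+8160. Dividing through by 80 gives the monic gcd p^3-19p+102.

p^3-19p+102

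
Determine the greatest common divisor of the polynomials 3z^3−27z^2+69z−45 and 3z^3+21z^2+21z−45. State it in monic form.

z−1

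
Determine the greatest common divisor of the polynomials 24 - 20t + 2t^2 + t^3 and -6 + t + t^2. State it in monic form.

-2 + t

Euclidean algorithm in ℚ[t]:
  t^3 + 2t^2 - 20t + 24 = (t + 1)(t^2 + t - 6) + (-15t + 30)
  t^2 + t - 6 = (-(1/15)t - 1/5)(-15t + 30) + (0)
Last nonzero remainder: -15t + 30. Dividing through by -15 gives the monic gcd t - 2.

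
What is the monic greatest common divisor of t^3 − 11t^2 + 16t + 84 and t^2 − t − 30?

t − 6

Euclidean algorithm in ℚ[t]:
  t^3 − 11t^2 + 16t + 84 = (t − 10)(t^2 − t − 30) + (36t − 216)
  t^2 − t − 30 = ((1/36)t + 5/36)(36t − 216) + (0)
Last nonzero remainder: 36t − 216. Dividing through by 36 gives the monic gcd t − 6.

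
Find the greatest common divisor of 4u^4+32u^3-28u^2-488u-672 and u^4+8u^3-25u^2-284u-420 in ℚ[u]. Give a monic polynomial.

Repeated division with remainder:
  4u^4+32u^3-28u^2-488u-672 = (4)(u^4+8u^3-25u^2-284u-420) + (72u^2+648u+1008)
  u^4+8u^3-25u^2-284u-420 = ((1/72)u^2-(1/72)u-5/12)(72u^2+648u+1008) + (0)
Last nonzero remainder: 72u^2+648u+1008. Dividing through by 72 gives the monic gcd u^2+9u+14.

u^2+9u+14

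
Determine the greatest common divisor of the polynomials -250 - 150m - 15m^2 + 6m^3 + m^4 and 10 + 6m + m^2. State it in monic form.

10 + 6m + m^2

By polynomial division,
  m^4 + 6m^3 - 15m^2 - 150m - 250 = (m^2 - 25)(m^2 + 6m + 10) + (0)
The last nonzero remainder m^2 + 6m + 10 is already monic.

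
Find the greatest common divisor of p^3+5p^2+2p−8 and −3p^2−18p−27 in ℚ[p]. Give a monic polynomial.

By polynomial division,
  p^3+5p^2+2p−8 = (−(1/3)p+1/3)(−3p^2−18p−27) + (−p+1)
  −3p^2−18p−27 = (3p+21)(−p+1) + (−48)
  −p+1 = ((1/48)p−1/48)(−48) + (0)
The last nonzero remainder is the constant −48, so the polynomials are coprime and gcd = 1.

1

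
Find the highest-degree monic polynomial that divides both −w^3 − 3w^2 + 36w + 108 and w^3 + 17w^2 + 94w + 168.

Repeated division with remainder:
  −w^3 − 3w^2 + 36w + 108 = (−1)(w^3 + 17w^2 + 94w + 168) + (14w^2 + 130w + 276)
  w^3 + 17w^2 + 94w + 168 = ((1/14)w + 27/49)(14w^2 + 130w + 276) + ((130/49)w + 780/49)
  14w^2 + 130w + 276 = ((343/65)w + 1127/65)((130/49)w + 780/49) + (0)
Last nonzero remainder: (130/49)w + 780/49. Dividing through by 130/49 gives the monic gcd w + 6.

w + 6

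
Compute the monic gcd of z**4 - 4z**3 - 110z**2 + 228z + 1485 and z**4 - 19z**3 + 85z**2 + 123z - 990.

Euclidean algorithm in ℚ[z]:
  z**4 - 4z**3 - 110z**2 + 228z + 1485 = (z**4 - 19z**3 + 85z**2 + 123z - 990) + (15z**3 - 195z**2 + 105z + 2475)
  z**4 - 19z**3 + 85z**2 + 123z - 990 = ((1/15)z - 2/5)(15z**3 - 195z**2 + 105z + 2475) + (0)
Last nonzero remainder: 15z**3 - 195z**2 + 105z + 2475. Dividing through by 15 gives the monic gcd z**3 - 13z**2 + 7z + 165.

z**3 - 13z**2 + 7z + 165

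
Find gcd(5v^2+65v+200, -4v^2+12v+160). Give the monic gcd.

v+5

Apply the Euclidean algorithm:
  5v^2+65v+200 = (-5/4)(-4v^2+12v+160) + (80v+400)
  -4v^2+12v+160 = (-(1/20)v+2/5)(80v+400) + (0)
Last nonzero remainder: 80v+400. Dividing through by 80 gives the monic gcd v+5.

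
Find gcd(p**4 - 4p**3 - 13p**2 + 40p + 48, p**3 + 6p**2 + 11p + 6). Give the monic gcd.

By polynomial division,
  p**4 - 4p**3 - 13p**2 + 40p + 48 = (p - 10)(p**3 + 6p**2 + 11p + 6) + (36p**2 + 144p + 108)
  p**3 + 6p**2 + 11p + 6 = ((1/36)p + 1/18)(36p**2 + 144p + 108) + (0)
Last nonzero remainder: 36p**2 + 144p + 108. Dividing through by 36 gives the monic gcd p**2 + 4p + 3.

p**2 + 4p + 3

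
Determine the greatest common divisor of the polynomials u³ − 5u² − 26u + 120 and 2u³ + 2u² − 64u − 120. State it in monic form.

By polynomial division,
  u³ − 5u² − 26u + 120 = (1/2)(2u³ + 2u² − 64u − 120) + (−6u² + 6u + 180)
  2u³ + 2u² − 64u − 120 = (−(1/3)u − 2/3)(−6u² + 6u + 180) + (0)
Last nonzero remainder: −6u² + 6u + 180. Dividing through by −6 gives the monic gcd u² − u − 30.

u² − u − 30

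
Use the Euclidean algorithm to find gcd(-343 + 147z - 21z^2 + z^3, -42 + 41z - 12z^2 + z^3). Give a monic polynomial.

By polynomial division,
  z^3 - 21z^2 + 147z - 343 = (z^3 - 12z^2 + 41z - 42) + (-9z^2 + 106z - 301)
  z^3 - 12z^2 + 41z - 42 = (-(1/9)z + 2/81)(-9z^2 + 106z - 301) + ((400/81)z - 2800/81)
  -9z^2 + 106z - 301 = (-(729/400)z + 3483/400)((400/81)z - 2800/81) + (0)
Last nonzero remainder: (400/81)z - 2800/81. Dividing through by 400/81 gives the monic gcd z - 7.

-7 + z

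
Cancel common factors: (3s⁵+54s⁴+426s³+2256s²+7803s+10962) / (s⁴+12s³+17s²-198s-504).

Apply the Euclidean algorithm:
  3s⁵+54s⁴+426s³+2256s²+7803s+10962 = (3s+18)(s⁴+12s³+17s²-198s-504) + (159s³+2544s²+12879s+20034)
  s⁴+12s³+17s²-198s-504 = ((1/159)s-4/159)(159s³+2544s²+12879s+20034) + (0)
Last nonzero remainder: 159s³+2544s²+12879s+20034. Dividing through by 159 gives the monic gcd s³+16s²+81s+126.
Cancel s³+16s²+81s+126 from numerator and denominator to get the reduced form.

(3s²+6s+87)/(s-4)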